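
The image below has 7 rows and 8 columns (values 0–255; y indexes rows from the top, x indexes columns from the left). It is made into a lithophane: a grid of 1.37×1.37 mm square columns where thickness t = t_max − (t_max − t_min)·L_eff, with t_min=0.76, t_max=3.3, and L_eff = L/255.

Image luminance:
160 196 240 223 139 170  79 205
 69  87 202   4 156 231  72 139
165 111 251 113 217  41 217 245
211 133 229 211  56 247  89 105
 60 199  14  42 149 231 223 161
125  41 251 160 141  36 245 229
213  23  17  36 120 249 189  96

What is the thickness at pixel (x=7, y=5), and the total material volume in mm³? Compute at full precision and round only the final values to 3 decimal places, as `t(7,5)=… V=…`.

span = t_max - t_min = 3.3 - 0.76 = 2.540
L(7,5) = 229, L_eff = 229/255 = 0.898039
t(7,5) = 3.3 - 2.540·0.898039 = 1.019
Σt over all 7·8 pixels = 1306799/12750 ≈ 102.4940392
V = pitch²·Σt = 1.37²·1306799/12750 = 192.371

t(7,5)=1.019 V=192.371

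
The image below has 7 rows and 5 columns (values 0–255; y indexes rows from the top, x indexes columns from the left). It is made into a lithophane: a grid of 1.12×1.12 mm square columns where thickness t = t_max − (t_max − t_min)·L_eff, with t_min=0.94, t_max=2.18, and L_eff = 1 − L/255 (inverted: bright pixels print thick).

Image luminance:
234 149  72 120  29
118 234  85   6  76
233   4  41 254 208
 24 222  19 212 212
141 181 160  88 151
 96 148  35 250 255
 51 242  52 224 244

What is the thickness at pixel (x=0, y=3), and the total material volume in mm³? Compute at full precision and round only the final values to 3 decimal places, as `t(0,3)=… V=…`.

span = t_max - t_min = 2.18 - 0.94 = 1.240
L(0,3) = 24, L_eff = 1 - 24/255 = 0.905882 (inverted)
t(0,3) = 2.18 - 1.240·0.905882 = 1.057
Σt over all 7·5 pixels = 144283/2550 ≈ 56.5815686
V = pitch²·Σt = 1.12²·144283/2550 = 70.976

t(0,3)=1.057 V=70.976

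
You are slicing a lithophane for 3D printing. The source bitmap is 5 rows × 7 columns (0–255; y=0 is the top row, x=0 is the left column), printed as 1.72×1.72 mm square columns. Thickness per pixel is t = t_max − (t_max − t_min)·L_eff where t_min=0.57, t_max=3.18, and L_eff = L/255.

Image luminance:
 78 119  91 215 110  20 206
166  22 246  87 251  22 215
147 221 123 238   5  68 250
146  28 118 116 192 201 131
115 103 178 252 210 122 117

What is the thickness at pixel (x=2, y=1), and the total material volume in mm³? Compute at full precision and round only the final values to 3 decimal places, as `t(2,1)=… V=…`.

t(2,1)=0.662 V=180.019

span = t_max - t_min = 3.18 - 0.57 = 2.610
L(2,1) = 246, L_eff = 246/255 = 0.964706
t(2,1) = 3.18 - 2.610·0.964706 = 0.662
Σt over all 5·7 pixels = 517227/8500 ≈ 60.8502353
V = pitch²·Σt = 1.72²·517227/8500 = 180.019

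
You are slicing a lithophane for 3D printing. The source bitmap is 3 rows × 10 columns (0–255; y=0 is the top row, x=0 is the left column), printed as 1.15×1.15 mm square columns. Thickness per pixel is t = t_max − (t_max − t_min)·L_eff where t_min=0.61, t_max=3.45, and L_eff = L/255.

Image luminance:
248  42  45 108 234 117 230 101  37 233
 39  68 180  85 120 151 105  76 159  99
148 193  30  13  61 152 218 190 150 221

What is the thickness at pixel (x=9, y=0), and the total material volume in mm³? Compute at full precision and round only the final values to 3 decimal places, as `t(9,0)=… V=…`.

span = t_max - t_min = 3.45 - 0.61 = 2.840
L(9,0) = 233, L_eff = 233/255 = 0.913725
t(9,0) = 3.45 - 2.840·0.913725 = 0.855
Σt over all 3·10 pixels = 772499/12750 ≈ 60.5881569
V = pitch²·Σt = 1.15²·772499/12750 = 80.128

t(9,0)=0.855 V=80.128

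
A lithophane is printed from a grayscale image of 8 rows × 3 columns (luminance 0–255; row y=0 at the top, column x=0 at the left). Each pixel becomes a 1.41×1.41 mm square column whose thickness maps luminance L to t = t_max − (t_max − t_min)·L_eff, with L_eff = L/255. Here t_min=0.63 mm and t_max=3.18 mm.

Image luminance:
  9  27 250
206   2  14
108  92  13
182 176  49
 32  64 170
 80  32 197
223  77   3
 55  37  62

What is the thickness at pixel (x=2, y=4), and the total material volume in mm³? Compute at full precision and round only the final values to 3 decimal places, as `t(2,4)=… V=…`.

t(2,4)=1.480 V=108.789

span = t_max - t_min = 3.18 - 0.63 = 2.550
L(2,4) = 170, L_eff = 170/255 = 0.666667
t(2,4) = 3.18 - 2.550·0.666667 = 1.480
Σt over all 8·3 pixels = 54.72
V = pitch²·Σt = 1.41²·54.72 = 108.789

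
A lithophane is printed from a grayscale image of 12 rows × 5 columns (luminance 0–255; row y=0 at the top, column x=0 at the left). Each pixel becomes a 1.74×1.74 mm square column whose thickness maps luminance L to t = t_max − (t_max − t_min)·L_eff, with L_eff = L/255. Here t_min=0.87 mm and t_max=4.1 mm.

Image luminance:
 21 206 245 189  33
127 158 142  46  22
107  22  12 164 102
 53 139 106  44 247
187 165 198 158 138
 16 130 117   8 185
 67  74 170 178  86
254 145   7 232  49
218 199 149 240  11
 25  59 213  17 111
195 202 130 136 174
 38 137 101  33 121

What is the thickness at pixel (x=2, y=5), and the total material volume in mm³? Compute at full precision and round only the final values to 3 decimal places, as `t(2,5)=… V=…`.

t(2,5)=2.618 V=466.448

span = t_max - t_min = 4.1 - 0.87 = 3.230
L(2,5) = 117, L_eff = 117/255 = 0.458824
t(2,5) = 4.1 - 3.230·0.458824 = 2.618
Σt over all 12·5 pixels = 115549/750 ≈ 154.0653333
V = pitch²·Σt = 1.74²·115549/750 = 466.448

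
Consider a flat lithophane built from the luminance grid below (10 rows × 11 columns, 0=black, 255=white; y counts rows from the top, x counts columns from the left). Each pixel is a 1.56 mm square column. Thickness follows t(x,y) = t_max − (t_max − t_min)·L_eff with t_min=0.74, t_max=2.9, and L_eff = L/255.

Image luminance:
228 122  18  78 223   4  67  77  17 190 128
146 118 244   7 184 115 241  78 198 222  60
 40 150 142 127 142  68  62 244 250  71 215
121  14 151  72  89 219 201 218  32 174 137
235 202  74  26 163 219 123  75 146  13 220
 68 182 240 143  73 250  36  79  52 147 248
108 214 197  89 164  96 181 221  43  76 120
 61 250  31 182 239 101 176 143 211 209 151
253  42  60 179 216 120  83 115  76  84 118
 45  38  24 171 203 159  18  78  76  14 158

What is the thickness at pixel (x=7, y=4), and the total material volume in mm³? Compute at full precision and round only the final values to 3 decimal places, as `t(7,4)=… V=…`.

span = t_max - t_min = 2.9 - 0.74 = 2.160
L(7,4) = 75, L_eff = 75/255 = 0.294118
t(7,4) = 2.9 - 2.160·0.294118 = 2.265
Σt over all 10·11 pixels = 420277/2125 ≈ 197.7774118
V = pitch²·Σt = 1.56²·420277/2125 = 481.311

t(7,4)=2.265 V=481.311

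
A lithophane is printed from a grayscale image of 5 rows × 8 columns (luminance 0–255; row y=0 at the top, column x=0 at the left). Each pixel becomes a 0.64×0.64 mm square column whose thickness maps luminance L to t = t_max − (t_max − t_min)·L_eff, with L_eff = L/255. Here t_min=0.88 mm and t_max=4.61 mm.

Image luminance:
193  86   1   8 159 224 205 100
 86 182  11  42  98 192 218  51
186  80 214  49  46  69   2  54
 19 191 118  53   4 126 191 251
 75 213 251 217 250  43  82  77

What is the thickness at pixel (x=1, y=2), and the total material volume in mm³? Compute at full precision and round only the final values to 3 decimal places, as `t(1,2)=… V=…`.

span = t_max - t_min = 4.61 - 0.88 = 3.730
L(1,2) = 80, L_eff = 80/255 = 0.313725
t(1,2) = 4.61 - 3.730·0.313725 = 3.440
Σt over all 5·8 pixels = 2942759/25500 ≈ 115.4023137
V = pitch²·Σt = 0.64²·2942759/25500 = 47.269

t(1,2)=3.440 V=47.269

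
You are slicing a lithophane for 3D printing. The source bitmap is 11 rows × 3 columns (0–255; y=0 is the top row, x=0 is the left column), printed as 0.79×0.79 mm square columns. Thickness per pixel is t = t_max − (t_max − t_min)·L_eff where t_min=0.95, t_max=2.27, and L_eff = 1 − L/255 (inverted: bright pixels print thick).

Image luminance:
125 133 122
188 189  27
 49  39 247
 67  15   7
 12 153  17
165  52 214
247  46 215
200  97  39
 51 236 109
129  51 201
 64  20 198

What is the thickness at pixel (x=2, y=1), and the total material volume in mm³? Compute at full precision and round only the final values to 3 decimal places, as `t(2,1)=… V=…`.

t(2,1)=1.090 V=31.596

span = t_max - t_min = 2.27 - 0.95 = 1.320
L(2,1) = 27, L_eff = 1 - 27/255 = 0.894118 (inverted)
t(2,1) = 2.27 - 1.320·0.894118 = 1.090
Σt over all 11·3 pixels = 430331/8500 ≈ 50.6271765
V = pitch²·Σt = 0.79²·430331/8500 = 31.596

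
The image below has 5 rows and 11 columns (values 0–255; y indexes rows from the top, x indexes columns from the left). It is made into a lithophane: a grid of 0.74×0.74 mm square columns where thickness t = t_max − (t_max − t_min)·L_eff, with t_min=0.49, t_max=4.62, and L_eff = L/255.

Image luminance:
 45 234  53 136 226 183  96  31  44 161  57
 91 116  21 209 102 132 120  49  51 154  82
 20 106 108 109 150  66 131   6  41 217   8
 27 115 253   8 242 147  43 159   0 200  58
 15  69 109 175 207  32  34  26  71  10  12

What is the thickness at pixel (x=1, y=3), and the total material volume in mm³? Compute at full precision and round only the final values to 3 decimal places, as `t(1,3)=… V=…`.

t(1,3)=2.757 V=91.545

span = t_max - t_min = 4.62 - 0.49 = 4.130
L(1,3) = 115, L_eff = 115/255 = 0.450980
t(1,3) = 4.62 - 4.130·0.450980 = 2.757
Σt over all 5·11 pixels = 1420993/8500 ≈ 167.1756471
V = pitch²·Σt = 0.74²·1420993/8500 = 91.545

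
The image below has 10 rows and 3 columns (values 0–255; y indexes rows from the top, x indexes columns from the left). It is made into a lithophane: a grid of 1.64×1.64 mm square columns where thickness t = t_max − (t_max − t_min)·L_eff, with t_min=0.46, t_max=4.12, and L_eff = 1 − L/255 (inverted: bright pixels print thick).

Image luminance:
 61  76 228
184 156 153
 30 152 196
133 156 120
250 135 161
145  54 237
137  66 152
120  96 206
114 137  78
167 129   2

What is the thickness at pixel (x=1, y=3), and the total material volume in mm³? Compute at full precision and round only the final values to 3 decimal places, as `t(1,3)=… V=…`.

span = t_max - t_min = 4.12 - 0.46 = 3.660
L(1,3) = 156, L_eff = 1 - 156/255 = 0.388235 (inverted)
t(1,3) = 4.12 - 3.660·0.388235 = 2.699
Σt over all 10·3 pixels = 304541/4250 ≈ 71.6567059
V = pitch²·Σt = 1.64²·304541/4250 = 192.728

t(1,3)=2.699 V=192.728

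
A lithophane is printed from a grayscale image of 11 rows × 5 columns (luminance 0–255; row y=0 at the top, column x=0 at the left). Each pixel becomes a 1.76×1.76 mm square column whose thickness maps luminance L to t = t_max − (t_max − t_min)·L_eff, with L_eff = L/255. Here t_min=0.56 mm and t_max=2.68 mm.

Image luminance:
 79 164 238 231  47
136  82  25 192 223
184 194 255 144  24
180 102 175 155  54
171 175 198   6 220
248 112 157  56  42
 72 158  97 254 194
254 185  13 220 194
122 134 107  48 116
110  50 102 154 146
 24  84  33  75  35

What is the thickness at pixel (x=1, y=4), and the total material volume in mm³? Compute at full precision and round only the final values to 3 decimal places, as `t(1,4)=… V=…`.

span = t_max - t_min = 2.68 - 0.56 = 2.120
L(1,4) = 175, L_eff = 175/255 = 0.686275
t(1,4) = 2.68 - 2.120·0.686275 = 1.225
Σt over all 11·5 pixels = 22217/255 ≈ 87.1254902
V = pitch²·Σt = 1.76²·22217/255 = 269.880

t(1,4)=1.225 V=269.880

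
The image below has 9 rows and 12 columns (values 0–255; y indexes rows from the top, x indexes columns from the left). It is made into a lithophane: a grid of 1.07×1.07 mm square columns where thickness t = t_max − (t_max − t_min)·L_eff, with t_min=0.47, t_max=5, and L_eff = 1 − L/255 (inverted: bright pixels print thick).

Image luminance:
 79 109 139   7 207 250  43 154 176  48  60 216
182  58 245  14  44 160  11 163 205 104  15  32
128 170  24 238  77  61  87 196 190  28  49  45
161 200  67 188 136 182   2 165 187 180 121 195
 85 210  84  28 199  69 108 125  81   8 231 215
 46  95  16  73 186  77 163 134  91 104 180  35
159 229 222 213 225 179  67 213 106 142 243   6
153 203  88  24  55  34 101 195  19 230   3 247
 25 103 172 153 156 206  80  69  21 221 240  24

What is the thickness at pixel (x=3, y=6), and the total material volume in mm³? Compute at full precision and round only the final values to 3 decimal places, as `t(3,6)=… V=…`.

t(3,6)=4.254 V=327.950

span = t_max - t_min = 5 - 0.47 = 4.530
L(3,6) = 213, L_eff = 1 - 213/255 = 0.164706 (inverted)
t(3,6) = 5 - 4.530·0.164706 = 4.254
Σt over all 9·12 pixels = 2434777/8500 ≈ 286.4443529
V = pitch²·Σt = 1.07²·2434777/8500 = 327.950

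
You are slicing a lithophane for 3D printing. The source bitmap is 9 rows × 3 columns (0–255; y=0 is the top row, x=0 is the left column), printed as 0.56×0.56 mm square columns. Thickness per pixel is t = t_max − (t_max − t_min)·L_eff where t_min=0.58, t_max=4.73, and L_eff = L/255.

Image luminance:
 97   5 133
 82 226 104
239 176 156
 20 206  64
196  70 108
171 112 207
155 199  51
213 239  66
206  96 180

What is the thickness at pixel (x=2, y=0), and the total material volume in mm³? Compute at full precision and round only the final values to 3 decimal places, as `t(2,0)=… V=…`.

span = t_max - t_min = 4.73 - 0.58 = 4.150
L(2,0) = 133, L_eff = 133/255 = 0.521569
t(2,0) = 4.73 - 4.150·0.521569 = 2.565
Σt over all 9·3 pixels = 11261/170 ≈ 66.2411765
V = pitch²·Σt = 0.56²·11261/170 = 20.773

t(2,0)=2.565 V=20.773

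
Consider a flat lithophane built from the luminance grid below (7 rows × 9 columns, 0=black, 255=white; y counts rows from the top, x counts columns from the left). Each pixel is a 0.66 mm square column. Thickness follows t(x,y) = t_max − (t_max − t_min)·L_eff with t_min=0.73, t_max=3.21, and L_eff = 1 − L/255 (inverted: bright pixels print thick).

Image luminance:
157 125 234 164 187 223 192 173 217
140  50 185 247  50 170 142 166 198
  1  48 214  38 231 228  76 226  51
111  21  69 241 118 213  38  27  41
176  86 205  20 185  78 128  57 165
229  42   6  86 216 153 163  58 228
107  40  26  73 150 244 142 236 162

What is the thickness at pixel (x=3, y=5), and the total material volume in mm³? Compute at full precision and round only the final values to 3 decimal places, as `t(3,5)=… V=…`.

span = t_max - t_min = 3.21 - 0.73 = 2.480
L(3,5) = 86, L_eff = 1 - 86/255 = 0.662745 (inverted)
t(3,5) = 3.21 - 2.480·0.662745 = 1.566
Σt over all 7·9 pixels = 3274049/25500 ≈ 128.3940784
V = pitch²·Σt = 0.66²·3274049/25500 = 55.928

t(3,5)=1.566 V=55.928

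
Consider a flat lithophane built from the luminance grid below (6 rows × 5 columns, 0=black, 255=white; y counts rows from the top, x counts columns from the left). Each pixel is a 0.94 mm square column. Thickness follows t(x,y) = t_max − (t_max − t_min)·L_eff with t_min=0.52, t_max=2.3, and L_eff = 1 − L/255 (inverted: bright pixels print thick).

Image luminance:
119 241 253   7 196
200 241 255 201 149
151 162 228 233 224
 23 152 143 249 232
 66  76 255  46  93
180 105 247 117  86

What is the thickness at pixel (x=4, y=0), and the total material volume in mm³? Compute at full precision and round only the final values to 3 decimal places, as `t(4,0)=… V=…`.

span = t_max - t_min = 2.3 - 0.52 = 1.780
L(4,0) = 196, L_eff = 1 - 196/255 = 0.231373 (inverted)
t(4,0) = 2.3 - 1.780·0.231373 = 1.888
Σt over all 6·5 pixels = 3751/75 ≈ 50.0133333
V = pitch²·Σt = 0.94²·3751/75 = 44.192

t(4,0)=1.888 V=44.192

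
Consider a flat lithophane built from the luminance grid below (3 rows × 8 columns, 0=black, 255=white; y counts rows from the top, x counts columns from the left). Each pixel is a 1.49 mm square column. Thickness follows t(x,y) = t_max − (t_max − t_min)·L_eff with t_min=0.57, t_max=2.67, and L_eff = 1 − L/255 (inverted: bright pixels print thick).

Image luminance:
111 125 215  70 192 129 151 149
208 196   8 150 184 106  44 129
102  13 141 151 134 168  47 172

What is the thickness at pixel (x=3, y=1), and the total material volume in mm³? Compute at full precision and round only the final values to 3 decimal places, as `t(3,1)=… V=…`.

t(3,1)=1.805 V=86.957

span = t_max - t_min = 2.67 - 0.57 = 2.100
L(3,1) = 150, L_eff = 1 - 150/255 = 0.411765 (inverted)
t(3,1) = 2.67 - 2.100·0.411765 = 1.805
Σt over all 3·8 pixels = 33293/850 ≈ 39.1682353
V = pitch²·Σt = 1.49²·33293/850 = 86.957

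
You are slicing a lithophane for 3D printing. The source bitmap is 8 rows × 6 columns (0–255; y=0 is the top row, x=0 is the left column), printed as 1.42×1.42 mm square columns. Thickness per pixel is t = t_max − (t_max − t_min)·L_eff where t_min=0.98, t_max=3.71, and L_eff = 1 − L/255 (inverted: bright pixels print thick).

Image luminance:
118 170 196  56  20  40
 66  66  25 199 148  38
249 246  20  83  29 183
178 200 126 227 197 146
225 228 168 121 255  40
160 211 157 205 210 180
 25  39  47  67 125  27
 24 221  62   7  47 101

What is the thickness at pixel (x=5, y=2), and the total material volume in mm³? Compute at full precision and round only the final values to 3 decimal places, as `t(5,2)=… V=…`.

t(5,2)=2.939 V=223.901

span = t_max - t_min = 3.71 - 0.98 = 2.730
L(5,2) = 183, L_eff = 1 - 183/255 = 0.282353 (inverted)
t(5,2) = 3.71 - 2.730·0.282353 = 2.939
Σt over all 8·6 pixels = 471919/4250 ≈ 111.0397647
V = pitch²·Σt = 1.42²·471919/4250 = 223.901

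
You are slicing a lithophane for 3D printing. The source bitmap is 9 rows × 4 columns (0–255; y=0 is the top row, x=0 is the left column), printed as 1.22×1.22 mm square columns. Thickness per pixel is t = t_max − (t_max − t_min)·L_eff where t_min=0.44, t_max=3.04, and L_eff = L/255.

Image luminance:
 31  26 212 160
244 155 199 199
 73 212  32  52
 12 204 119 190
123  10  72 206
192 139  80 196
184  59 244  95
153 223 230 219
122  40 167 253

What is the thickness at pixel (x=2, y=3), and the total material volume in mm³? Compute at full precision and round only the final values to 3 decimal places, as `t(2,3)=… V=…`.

span = t_max - t_min = 3.04 - 0.44 = 2.600
L(2,3) = 119, L_eff = 119/255 = 0.466667
t(2,3) = 3.04 - 2.600·0.466667 = 1.827
Σt over all 9·4 pixels = 4859/85 ≈ 57.1647059
V = pitch²·Σt = 1.22²·4859/85 = 85.084

t(2,3)=1.827 V=85.084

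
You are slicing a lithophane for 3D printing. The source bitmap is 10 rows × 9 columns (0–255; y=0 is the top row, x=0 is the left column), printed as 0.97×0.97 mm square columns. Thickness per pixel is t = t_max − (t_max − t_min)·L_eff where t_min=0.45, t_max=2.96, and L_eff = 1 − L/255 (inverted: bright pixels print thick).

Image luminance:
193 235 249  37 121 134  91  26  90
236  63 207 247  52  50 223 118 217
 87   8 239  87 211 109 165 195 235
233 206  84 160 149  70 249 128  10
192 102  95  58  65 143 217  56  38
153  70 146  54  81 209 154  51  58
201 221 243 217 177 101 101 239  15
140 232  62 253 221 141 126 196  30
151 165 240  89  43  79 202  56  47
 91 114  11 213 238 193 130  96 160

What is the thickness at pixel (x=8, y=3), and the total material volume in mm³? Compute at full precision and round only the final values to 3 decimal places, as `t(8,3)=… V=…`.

t(8,3)=0.548 V=152.855

span = t_max - t_min = 2.96 - 0.45 = 2.510
L(8,3) = 10, L_eff = 1 - 10/255 = 0.960784 (inverted)
t(8,3) = 2.96 - 2.510·0.960784 = 0.548
Σt over all 10·9 pixels = 69044/425 ≈ 162.4564706
V = pitch²·Σt = 0.97²·69044/425 = 152.855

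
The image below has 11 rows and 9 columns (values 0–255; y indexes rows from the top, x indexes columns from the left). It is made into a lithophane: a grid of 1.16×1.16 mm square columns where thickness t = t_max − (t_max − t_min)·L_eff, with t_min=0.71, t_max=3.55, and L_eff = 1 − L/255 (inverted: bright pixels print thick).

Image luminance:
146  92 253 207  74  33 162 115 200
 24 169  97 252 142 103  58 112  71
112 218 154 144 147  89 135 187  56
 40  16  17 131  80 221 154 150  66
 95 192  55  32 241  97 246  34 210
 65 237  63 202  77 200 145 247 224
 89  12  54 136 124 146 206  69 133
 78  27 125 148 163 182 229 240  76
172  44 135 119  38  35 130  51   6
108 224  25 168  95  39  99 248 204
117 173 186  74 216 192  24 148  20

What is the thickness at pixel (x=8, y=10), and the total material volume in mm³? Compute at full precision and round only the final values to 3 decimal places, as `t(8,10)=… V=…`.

span = t_max - t_min = 3.55 - 0.71 = 2.840
L(8,10) = 20, L_eff = 1 - 20/255 = 0.921569 (inverted)
t(8,10) = 3.55 - 2.840·0.921569 = 0.933
Σt over all 11·9 pixels = 5318539/25500 ≈ 208.5701569
V = pitch²·Σt = 1.16²·5318539/25500 = 280.652

t(8,10)=0.933 V=280.652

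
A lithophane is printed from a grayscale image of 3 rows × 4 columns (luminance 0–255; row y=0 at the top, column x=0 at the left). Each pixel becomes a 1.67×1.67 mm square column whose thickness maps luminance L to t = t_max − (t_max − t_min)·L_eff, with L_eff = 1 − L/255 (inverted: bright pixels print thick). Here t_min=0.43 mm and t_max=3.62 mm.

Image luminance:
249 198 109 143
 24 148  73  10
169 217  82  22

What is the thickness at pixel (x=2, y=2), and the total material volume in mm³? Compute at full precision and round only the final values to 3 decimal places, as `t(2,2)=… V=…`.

span = t_max - t_min = 3.62 - 0.43 = 3.190
L(2,2) = 82, L_eff = 1 - 82/255 = 0.678431 (inverted)
t(2,2) = 3.62 - 3.190·0.678431 = 1.456
Σt over all 3·4 pixels = 148054/6375 ≈ 23.2241569
V = pitch²·Σt = 1.67²·148054/6375 = 64.770

t(2,2)=1.456 V=64.770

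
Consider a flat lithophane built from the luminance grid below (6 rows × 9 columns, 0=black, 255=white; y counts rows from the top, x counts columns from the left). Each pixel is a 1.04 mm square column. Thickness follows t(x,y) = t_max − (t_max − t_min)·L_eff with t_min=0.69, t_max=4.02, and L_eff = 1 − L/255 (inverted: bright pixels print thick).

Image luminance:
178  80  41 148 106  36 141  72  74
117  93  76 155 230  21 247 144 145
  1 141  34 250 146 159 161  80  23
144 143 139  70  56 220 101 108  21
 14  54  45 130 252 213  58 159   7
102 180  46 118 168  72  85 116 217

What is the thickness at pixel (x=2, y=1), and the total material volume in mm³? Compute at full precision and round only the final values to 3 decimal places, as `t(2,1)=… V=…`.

t(2,1)=1.682 V=126.982

span = t_max - t_min = 4.02 - 0.69 = 3.330
L(2,1) = 76, L_eff = 1 - 76/255 = 0.701961 (inverted)
t(2,1) = 4.02 - 3.330·0.701961 = 1.682
Σt over all 6·9 pixels = 117.402
V = pitch²·Σt = 1.04²·117.402 = 126.982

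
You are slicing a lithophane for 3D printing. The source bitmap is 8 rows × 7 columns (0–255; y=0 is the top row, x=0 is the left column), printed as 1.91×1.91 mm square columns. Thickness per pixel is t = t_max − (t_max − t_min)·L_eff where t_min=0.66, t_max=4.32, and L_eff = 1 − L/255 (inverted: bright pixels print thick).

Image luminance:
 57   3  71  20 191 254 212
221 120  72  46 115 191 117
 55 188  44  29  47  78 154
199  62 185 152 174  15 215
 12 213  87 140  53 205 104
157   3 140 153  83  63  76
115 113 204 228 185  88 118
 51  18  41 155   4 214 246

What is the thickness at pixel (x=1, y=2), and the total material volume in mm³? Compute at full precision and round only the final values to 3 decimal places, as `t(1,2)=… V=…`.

t(1,2)=3.358 V=478.112

span = t_max - t_min = 4.32 - 0.66 = 3.660
L(1,2) = 188, L_eff = 1 - 188/255 = 0.262745 (inverted)
t(1,2) = 4.32 - 3.660·0.262745 = 3.358
Σt over all 8·7 pixels = 278498/2125 ≈ 131.0578824
V = pitch²·Σt = 1.91²·278498/2125 = 478.112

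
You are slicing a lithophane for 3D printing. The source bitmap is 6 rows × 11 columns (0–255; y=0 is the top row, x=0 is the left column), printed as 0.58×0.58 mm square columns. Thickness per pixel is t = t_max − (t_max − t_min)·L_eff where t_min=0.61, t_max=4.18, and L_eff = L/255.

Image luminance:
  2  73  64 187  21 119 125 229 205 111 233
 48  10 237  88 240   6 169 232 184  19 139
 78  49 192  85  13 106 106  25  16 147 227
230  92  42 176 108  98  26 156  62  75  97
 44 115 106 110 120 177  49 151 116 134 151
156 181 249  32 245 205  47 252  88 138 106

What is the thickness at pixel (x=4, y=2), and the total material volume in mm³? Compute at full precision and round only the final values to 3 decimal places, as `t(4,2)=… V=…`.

span = t_max - t_min = 4.18 - 0.61 = 3.570
L(4,2) = 13, L_eff = 13/255 = 0.050980
t(4,2) = 4.18 - 3.570·0.050980 = 3.998
Σt over all 6·11 pixels = 165.014
V = pitch²·Σt = 0.58²·165.014 = 55.511

t(4,2)=3.998 V=55.511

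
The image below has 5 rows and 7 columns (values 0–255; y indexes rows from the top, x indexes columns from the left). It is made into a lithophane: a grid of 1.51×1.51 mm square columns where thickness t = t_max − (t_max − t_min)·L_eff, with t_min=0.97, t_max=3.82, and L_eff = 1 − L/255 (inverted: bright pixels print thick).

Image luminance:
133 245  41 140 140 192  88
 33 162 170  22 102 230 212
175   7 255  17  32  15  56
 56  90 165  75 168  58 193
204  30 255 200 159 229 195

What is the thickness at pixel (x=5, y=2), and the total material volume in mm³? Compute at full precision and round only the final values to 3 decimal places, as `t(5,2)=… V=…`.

t(5,2)=1.138 V=193.206

span = t_max - t_min = 3.82 - 0.97 = 2.850
L(5,2) = 15, L_eff = 1 - 15/255 = 0.941176 (inverted)
t(5,2) = 3.82 - 2.850·0.941176 = 1.138
Σt over all 5·7 pixels = 144051/1700 ≈ 84.7358824
V = pitch²·Σt = 1.51²·144051/1700 = 193.206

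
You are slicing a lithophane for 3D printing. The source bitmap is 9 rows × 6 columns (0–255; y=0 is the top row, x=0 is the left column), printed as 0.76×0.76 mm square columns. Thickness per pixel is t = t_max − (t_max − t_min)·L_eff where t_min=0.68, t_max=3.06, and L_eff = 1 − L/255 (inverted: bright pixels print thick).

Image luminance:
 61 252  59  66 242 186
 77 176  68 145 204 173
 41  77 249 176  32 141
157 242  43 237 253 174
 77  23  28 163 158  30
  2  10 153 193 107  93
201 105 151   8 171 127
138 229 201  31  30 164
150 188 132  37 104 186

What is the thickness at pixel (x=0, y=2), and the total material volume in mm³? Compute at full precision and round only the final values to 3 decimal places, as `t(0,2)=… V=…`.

t(0,2)=1.063 V=58.520

span = t_max - t_min = 3.06 - 0.68 = 2.380
L(0,2) = 41, L_eff = 1 - 41/255 = 0.839216 (inverted)
t(0,2) = 3.06 - 2.380·0.839216 = 1.063
Σt over all 9·6 pixels = 101.316
V = pitch²·Σt = 0.76²·101.316 = 58.520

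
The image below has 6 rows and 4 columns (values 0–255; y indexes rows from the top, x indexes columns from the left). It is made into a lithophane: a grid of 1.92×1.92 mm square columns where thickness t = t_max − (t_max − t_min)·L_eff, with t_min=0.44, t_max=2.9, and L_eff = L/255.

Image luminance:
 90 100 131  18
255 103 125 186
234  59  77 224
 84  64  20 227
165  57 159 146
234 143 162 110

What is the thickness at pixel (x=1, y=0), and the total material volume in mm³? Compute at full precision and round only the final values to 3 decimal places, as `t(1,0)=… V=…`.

span = t_max - t_min = 2.9 - 0.44 = 2.460
L(1,0) = 100, L_eff = 100/255 = 0.392157
t(1,0) = 2.9 - 2.460·0.392157 = 1.935
Σt over all 6·4 pixels = 165707/4250 ≈ 38.9898824
V = pitch²·Σt = 1.92²·165707/4250 = 143.732

t(1,0)=1.935 V=143.732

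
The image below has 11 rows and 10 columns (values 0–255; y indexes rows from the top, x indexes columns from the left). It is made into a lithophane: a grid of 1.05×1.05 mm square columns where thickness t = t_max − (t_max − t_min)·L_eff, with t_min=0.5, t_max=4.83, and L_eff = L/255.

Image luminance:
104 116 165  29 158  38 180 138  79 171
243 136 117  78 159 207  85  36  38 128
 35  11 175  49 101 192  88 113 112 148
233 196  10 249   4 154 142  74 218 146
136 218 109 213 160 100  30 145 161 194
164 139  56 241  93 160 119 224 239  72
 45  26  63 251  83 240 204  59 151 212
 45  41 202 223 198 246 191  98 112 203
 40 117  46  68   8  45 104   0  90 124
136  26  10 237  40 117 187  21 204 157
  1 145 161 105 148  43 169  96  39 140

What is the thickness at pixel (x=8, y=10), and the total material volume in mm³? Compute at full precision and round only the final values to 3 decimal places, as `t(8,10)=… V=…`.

span = t_max - t_min = 4.83 - 0.5 = 4.330
L(8,10) = 39, L_eff = 39/255 = 0.152941
t(8,10) = 4.83 - 4.330·0.152941 = 4.168
Σt over all 11·10 pixels = 512211/1700 ≈ 301.3005882
V = pitch²·Σt = 1.05²·512211/1700 = 332.184

t(8,10)=4.168 V=332.184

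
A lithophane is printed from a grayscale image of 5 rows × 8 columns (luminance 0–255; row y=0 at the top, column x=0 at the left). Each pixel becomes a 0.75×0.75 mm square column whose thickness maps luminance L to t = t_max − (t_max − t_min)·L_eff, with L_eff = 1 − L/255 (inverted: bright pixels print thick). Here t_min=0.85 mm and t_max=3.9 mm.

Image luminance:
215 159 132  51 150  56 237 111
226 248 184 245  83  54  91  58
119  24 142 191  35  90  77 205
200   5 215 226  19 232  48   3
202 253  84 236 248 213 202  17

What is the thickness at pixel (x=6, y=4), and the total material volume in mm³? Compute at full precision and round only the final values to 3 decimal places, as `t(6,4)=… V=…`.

t(6,4)=3.266 V=56.707

span = t_max - t_min = 3.9 - 0.85 = 3.050
L(6,4) = 202, L_eff = 1 - 202/255 = 0.207843 (inverted)
t(6,4) = 3.9 - 3.050·0.207843 = 3.266
Σt over all 5·8 pixels = 85691/850 ≈ 100.8129412
V = pitch²·Σt = 0.75²·85691/850 = 56.707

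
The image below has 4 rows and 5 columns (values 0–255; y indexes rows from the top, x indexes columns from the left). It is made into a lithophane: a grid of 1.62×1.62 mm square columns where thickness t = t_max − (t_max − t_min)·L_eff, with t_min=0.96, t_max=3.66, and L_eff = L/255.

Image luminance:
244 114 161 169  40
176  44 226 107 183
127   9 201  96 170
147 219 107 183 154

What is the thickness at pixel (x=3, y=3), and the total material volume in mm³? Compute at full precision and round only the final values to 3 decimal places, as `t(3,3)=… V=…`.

t(3,3)=1.722 V=112.161

span = t_max - t_min = 3.66 - 0.96 = 2.700
L(3,3) = 183, L_eff = 183/255 = 0.717647
t(3,3) = 3.66 - 2.700·0.717647 = 1.722
Σt over all 4·5 pixels = 36327/850 ≈ 42.7376471
V = pitch²·Σt = 1.62²·36327/850 = 112.161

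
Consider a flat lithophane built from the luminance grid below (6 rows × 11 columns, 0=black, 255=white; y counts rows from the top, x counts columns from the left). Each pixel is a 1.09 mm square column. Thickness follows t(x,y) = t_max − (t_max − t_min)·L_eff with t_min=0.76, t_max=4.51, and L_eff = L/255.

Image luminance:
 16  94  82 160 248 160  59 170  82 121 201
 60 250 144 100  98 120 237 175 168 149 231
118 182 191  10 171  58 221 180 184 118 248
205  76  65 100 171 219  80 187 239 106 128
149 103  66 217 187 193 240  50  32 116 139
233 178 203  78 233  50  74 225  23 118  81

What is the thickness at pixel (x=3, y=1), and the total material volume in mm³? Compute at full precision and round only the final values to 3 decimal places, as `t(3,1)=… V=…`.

span = t_max - t_min = 4.51 - 0.76 = 3.750
L(3,1) = 100, L_eff = 100/255 = 0.392157
t(3,1) = 4.51 - 3.750·0.392157 = 3.039
Σt over all 6·11 pixels = 67943/425 ≈ 159.8658824
V = pitch²·Σt = 1.09²·67943/425 = 189.937

t(3,1)=3.039 V=189.937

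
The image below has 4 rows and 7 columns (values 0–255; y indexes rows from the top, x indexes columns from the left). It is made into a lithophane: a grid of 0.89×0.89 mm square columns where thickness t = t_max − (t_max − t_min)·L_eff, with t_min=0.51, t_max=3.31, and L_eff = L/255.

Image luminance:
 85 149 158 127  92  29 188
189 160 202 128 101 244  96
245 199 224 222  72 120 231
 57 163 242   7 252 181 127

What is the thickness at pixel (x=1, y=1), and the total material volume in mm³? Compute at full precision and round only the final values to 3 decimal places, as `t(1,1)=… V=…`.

span = t_max - t_min = 3.31 - 0.51 = 2.800
L(1,1) = 160, L_eff = 160/255 = 0.627451
t(1,1) = 3.31 - 2.800·0.627451 = 1.553
Σt over all 4·7 pixels = 19369/425 ≈ 45.5741176
V = pitch²·Σt = 0.89²·19369/425 = 36.099

t(1,1)=1.553 V=36.099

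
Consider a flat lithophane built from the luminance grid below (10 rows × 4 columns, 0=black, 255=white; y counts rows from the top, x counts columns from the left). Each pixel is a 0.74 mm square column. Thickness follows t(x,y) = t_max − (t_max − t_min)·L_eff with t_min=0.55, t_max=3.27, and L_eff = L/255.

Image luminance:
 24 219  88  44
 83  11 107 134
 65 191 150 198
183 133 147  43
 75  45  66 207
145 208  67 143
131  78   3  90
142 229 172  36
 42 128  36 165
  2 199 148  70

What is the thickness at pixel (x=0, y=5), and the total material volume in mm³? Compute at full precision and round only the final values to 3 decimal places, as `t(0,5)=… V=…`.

span = t_max - t_min = 3.27 - 0.55 = 2.720
L(0,5) = 145, L_eff = 145/255 = 0.568627
t(0,5) = 3.27 - 2.720·0.568627 = 1.723
Σt over all 10·4 pixels = 31262/375 ≈ 83.3653333
V = pitch²·Σt = 0.74²·31262/375 = 45.651

t(0,5)=1.723 V=45.651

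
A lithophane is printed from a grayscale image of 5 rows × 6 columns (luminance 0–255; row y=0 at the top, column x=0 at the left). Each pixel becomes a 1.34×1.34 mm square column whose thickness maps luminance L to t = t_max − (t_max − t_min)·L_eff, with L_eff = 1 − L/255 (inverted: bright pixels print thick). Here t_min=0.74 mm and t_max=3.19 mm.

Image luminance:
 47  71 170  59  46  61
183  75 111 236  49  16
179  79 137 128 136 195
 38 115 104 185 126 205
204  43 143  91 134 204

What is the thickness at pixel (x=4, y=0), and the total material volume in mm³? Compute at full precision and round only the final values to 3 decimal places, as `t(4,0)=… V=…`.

t(4,0)=1.182 V=101.451

span = t_max - t_min = 3.19 - 0.74 = 2.450
L(4,0) = 46, L_eff = 1 - 46/255 = 0.819608 (inverted)
t(4,0) = 3.19 - 2.450·0.819608 = 1.182
Σt over all 5·6 pixels = 56.5
V = pitch²·Σt = 1.34²·56.5 = 101.451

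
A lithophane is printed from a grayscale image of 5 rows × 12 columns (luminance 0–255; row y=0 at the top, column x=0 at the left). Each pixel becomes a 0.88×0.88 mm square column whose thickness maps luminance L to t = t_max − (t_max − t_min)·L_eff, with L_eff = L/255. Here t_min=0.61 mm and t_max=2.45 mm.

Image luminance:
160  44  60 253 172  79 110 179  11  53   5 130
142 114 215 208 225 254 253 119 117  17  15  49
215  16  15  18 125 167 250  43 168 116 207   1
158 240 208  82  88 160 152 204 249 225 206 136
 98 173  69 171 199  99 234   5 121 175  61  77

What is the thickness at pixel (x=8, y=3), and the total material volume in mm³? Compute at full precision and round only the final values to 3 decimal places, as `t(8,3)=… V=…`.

span = t_max - t_min = 2.45 - 0.61 = 1.840
L(8,3) = 249, L_eff = 249/255 = 0.976471
t(8,3) = 2.45 - 1.840·0.976471 = 0.653
Σt over all 5·12 pixels = 114607/1275 ≈ 89.8878431
V = pitch²·Σt = 0.88²·114607/1275 = 69.609

t(8,3)=0.653 V=69.609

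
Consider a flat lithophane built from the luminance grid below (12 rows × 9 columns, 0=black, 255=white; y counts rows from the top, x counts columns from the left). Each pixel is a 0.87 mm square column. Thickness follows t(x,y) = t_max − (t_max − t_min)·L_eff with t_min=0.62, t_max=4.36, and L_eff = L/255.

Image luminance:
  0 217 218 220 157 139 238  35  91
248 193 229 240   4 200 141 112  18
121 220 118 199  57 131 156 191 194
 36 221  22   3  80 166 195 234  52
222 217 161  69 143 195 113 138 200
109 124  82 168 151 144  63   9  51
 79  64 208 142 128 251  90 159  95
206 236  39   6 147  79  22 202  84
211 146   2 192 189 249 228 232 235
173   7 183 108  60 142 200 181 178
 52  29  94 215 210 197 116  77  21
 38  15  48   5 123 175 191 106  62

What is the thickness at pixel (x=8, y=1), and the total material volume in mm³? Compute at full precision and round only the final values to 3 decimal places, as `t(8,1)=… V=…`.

span = t_max - t_min = 4.36 - 0.62 = 3.740
L(8,1) = 18, L_eff = 18/255 = 0.070588
t(8,1) = 4.36 - 3.740·0.070588 = 4.096
Σt over all 12·9 pixels = 259.944
V = pitch²·Σt = 0.87²·259.944 = 196.752

t(8,1)=4.096 V=196.752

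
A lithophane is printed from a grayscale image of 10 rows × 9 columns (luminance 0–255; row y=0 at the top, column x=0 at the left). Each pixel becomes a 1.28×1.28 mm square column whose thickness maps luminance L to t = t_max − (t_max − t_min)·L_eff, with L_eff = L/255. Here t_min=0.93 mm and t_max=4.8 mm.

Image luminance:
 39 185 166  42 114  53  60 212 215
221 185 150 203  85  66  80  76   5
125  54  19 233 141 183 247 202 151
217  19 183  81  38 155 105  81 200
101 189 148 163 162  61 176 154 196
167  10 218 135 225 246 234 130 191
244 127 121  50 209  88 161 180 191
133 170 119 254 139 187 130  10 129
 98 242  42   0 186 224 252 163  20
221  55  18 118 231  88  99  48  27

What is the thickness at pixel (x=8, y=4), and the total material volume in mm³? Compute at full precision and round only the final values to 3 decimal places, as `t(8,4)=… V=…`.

t(8,4)=1.825 V=402.669

span = t_max - t_min = 4.8 - 0.93 = 3.870
L(8,4) = 196, L_eff = 196/255 = 0.768627
t(8,4) = 4.8 - 3.870·0.768627 = 1.825
Σt over all 10·9 pixels = 2089041/8500 ≈ 245.7695294
V = pitch²·Σt = 1.28²·2089041/8500 = 402.669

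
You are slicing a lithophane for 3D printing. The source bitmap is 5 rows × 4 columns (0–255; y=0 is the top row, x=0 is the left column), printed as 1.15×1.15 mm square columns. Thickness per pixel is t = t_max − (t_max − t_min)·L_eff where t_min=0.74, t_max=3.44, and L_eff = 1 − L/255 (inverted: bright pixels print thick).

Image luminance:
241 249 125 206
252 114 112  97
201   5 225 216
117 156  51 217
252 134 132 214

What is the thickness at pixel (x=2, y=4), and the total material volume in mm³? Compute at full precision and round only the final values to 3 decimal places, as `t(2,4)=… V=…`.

t(2,4)=2.138 V=66.007

span = t_max - t_min = 3.44 - 0.74 = 2.700
L(2,4) = 132, L_eff = 1 - 132/255 = 0.482353 (inverted)
t(2,4) = 3.44 - 2.700·0.482353 = 2.138
Σt over all 5·4 pixels = 21212/425 ≈ 49.9105882
V = pitch²·Σt = 1.15²·21212/425 = 66.007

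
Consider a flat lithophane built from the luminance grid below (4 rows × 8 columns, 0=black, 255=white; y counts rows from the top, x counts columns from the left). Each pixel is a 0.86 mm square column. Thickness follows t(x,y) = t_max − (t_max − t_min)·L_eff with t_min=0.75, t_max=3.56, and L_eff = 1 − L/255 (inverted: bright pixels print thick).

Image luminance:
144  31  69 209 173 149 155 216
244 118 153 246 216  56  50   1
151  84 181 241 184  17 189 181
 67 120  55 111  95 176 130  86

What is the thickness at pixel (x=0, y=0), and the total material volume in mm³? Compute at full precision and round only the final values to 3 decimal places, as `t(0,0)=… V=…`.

span = t_max - t_min = 3.56 - 0.75 = 2.810
L(0,0) = 144, L_eff = 1 - 144/255 = 0.435294 (inverted)
t(0,0) = 3.56 - 2.810·0.435294 = 2.337
Σt over all 4·8 pixels = 909869/12750 ≈ 71.3622745
V = pitch²·Σt = 0.86²·909869/12750 = 52.780

t(0,0)=2.337 V=52.780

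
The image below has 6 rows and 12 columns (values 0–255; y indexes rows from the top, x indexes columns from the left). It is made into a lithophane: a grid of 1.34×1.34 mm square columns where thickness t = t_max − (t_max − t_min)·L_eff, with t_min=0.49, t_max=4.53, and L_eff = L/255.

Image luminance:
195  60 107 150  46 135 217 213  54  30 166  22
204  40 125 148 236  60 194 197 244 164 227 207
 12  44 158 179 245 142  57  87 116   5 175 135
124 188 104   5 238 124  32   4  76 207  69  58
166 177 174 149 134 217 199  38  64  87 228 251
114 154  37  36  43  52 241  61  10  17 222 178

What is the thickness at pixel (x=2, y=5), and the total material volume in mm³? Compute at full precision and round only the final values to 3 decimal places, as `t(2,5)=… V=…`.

span = t_max - t_min = 4.53 - 0.49 = 4.040
L(2,5) = 37, L_eff = 37/255 = 0.145098
t(2,5) = 4.53 - 4.040·0.145098 = 3.944
Σt over all 6·12 pixels = 1162796/6375 ≈ 182.3993725
V = pitch²·Σt = 1.34²·1162796/6375 = 327.516

t(2,5)=3.944 V=327.516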